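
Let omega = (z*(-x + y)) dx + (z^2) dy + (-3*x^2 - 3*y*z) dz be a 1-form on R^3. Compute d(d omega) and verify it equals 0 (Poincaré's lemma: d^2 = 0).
d(d omega) = 0

Step 1: d omega = sum_{i<j} (∂f_j/∂x_i - ∂f_i/∂x_j) dx_i ∧ dx_j:
  coeff of dx ∧ dy: -z
  coeff of dx ∧ dz: -5*x - y
  coeff of dy ∧ dz: -5*z
Step 2: Apply d again to each 2-form coefficient. The only possible 3-form in R^3 is dx ∧ dy ∧ dz, with coefficient
  ∂(coeff of dy∧dz)/∂x - ∂(coeff of dx∧dz)/∂y + ∂(coeff of dx∧dy)/∂z
  = ∂/∂x (-5*z) - ∂/∂y (-5*x - y) + ∂/∂z (-z).
Each of these terms simplifies to sums of mixed partials that cancel in pairs. The result is 0 (by equality of mixed partials for smooth functions — Schwarz / Clairaut).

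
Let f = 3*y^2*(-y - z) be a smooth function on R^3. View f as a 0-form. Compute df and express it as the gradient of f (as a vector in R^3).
df = (0) dx + (3*y*(-3*y - 2*z)) dy + (-3*y^2) dz; grad f = (0, 3*y*(-3*y - 2*z), -3*y^2)

For a 0-form f, d f = (∂f/∂x) dx + (∂f/∂y) dy + (∂f/∂z) dz. The components of the vector representation are exactly the entries of grad f in Cartesian coordinates:
  ∂f/∂x = 0
  ∂f/∂y = 3*y*(-3*y - 2*z)
  ∂f/∂z = -3*y^2.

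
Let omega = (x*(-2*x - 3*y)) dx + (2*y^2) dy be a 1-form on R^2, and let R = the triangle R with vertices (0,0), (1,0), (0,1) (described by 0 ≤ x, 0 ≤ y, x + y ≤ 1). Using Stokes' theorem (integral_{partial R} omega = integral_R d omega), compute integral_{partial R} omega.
integral_(partial R) omega = 1/2

Stokes: integral_partial_R omega = integral_R d omega with d omega = (∂Q/∂x - ∂P/∂y) dx ∧ dy.
  ∂Q/∂x = 0
  ∂P/∂y = -3*x
  integrand = ∂Q/∂x - ∂P/∂y = 3*x.
Integrating over R: integral_0^1 integral_0^{1-x} (3*x) dy dx = 1/2.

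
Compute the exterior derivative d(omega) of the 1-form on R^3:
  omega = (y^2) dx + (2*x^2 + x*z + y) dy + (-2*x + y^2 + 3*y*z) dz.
d(omega) = (4*x - 2*y + z) dx ∧ dy + (-2) dx ∧ dz + (-x + 2*y + 3*z) dy ∧ dz

For a 1-form omega = sum_i f_i dx_i, the exterior derivative is
  d(omega) = sum_{i < j} (∂f_j/∂x_i - ∂f_i/∂x_j) dx_i ∧ dx_j.
  coefficient of dx ∧ dy: ∂f_2/∂x - ∂f_1/∂y = ∂(2*x^2 + x*z + y)/∂x - ∂(y^2)/∂y = 4*x - 2*y + z
  coefficient of dx ∧ dz: ∂f_3/∂x - ∂f_1/∂z = ∂(-2*x + y^2 + 3*y*z)/∂x - ∂(y^2)/∂z = -2
  coefficient of dy ∧ dz: ∂f_3/∂y - ∂f_2/∂z = ∂(-2*x + y^2 + 3*y*z)/∂y - ∂(2*x^2 + x*z + y)/∂z = -x + 2*y + 3*z
Assembling: d(omega) = (4*x - 2*y + z) dx ∧ dy + (-2) dx ∧ dz + (-x + 2*y + 3*z) dy ∧ dz.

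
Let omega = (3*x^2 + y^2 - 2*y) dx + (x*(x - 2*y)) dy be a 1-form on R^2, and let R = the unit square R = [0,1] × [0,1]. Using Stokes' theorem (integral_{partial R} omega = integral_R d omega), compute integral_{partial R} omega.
integral_(partial R) omega = 1

Stokes: integral_partial_R omega = integral_R d omega with d omega = (∂Q/∂x - ∂P/∂y) dx ∧ dy.
  ∂Q/∂x = 2*x - 2*y
  ∂P/∂y = 2*y - 2
  integrand = ∂Q/∂x - ∂P/∂y = 2*x - 4*y + 2.
Integrating over R: integral_0^1 integral_0^1 (2*x - 4*y + 2) dx dy = 1.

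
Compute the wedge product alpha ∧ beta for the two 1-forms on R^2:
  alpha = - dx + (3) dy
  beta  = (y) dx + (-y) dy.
alpha ∧ beta = (-2*y) dx ∧ dy

Distribute the wedge, using dx_i ∧ dx_j = -dx_j ∧ dx_i and dx_i ∧ dx_i = 0. For each pair (i, j) with i < j, the coefficient of dx_i ∧ dx_j in alpha ∧ beta is (alpha_i * beta_j - alpha_j * beta_i). Collecting: alpha ∧ beta = (-2*y) dx ∧ dy.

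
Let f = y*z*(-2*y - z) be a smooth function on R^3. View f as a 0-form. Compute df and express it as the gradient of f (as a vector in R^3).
df = (0) dx + (z*(-4*y - z)) dy + (2*y*(-y - z)) dz; grad f = (0, z*(-4*y - z), 2*y*(-y - z))

For a 0-form f, d f = (∂f/∂x) dx + (∂f/∂y) dy + (∂f/∂z) dz. The components of the vector representation are exactly the entries of grad f in Cartesian coordinates:
  ∂f/∂x = 0
  ∂f/∂y = z*(-4*y - z)
  ∂f/∂z = 2*y*(-y - z).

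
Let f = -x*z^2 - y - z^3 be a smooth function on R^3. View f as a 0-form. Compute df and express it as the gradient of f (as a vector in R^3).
df = (-z^2) dx + (-1) dy + (z*(-2*x - 3*z)) dz; grad f = (-z^2, -1, z*(-2*x - 3*z))

For a 0-form f, d f = (∂f/∂x) dx + (∂f/∂y) dy + (∂f/∂z) dz. The components of the vector representation are exactly the entries of grad f in Cartesian coordinates:
  ∂f/∂x = -z^2
  ∂f/∂y = -1
  ∂f/∂z = z*(-2*x - 3*z).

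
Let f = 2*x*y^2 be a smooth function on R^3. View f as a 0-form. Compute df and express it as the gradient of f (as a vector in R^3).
df = (2*y^2) dx + (4*x*y) dy + (0) dz; grad f = (2*y^2, 4*x*y, 0)

For a 0-form f, d f = (∂f/∂x) dx + (∂f/∂y) dy + (∂f/∂z) dz. The components of the vector representation are exactly the entries of grad f in Cartesian coordinates:
  ∂f/∂x = 2*y^2
  ∂f/∂y = 4*x*y
  ∂f/∂z = 0.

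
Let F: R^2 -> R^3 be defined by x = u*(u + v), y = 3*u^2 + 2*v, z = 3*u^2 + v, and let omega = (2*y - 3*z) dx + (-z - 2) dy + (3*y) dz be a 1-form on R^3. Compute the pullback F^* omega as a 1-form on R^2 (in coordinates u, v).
F^* omega = (30*u^3 - 3*u^2*v + 32*u*v - 12*u + v^2) du + (-3*u^3 + 3*u^2 + u*v + 4*v - 4) dv

Using F^*(f dg) = (f ∘ F) d(g ∘ F), substitute each coordinate x_i by F_i(u, v) in f_i, and replace dx_i by d F_i = (∂F_i/∂u) du + (∂F_i/∂v) dv.
  For the x component: f_1(F) = -3*u^2 + v; d F_1 = (2*u + v) du + (u) dv
  For the y component: f_2(F) = -3*u^2 - v - 2; d F_2 = (6*u) du + (2) dv
  For the z component: f_3(F) = 9*u^2 + 6*v; d F_3 = (6*u) du + (1) dv
Combining and collecting du, dv coefficients:
  coeff of du: 30*u^3 - 3*u^2*v + 32*u*v - 12*u + v^2
  coeff of dv: -3*u^3 + 3*u^2 + u*v + 4*v - 4
F^* omega = (30*u^3 - 3*u^2*v + 32*u*v - 12*u + v^2) du + (-3*u^3 + 3*u^2 + u*v + 4*v - 4) dv.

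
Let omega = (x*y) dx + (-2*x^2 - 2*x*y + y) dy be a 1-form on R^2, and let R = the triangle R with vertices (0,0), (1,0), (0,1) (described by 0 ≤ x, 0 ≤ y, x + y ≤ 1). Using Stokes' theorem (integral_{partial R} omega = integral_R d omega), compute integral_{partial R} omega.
integral_(partial R) omega = -7/6

Stokes: integral_partial_R omega = integral_R d omega with d omega = (∂Q/∂x - ∂P/∂y) dx ∧ dy.
  ∂Q/∂x = -4*x - 2*y
  ∂P/∂y = x
  integrand = ∂Q/∂x - ∂P/∂y = -5*x - 2*y.
Integrating over R: integral_0^1 integral_0^{1-x} (-5*x - 2*y) dy dx = -7/6.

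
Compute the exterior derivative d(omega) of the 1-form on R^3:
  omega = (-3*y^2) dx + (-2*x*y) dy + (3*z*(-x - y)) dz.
d(omega) = (4*y) dx ∧ dy + (-3*z) dx ∧ dz + (-3*z) dy ∧ dz

For a 1-form omega = sum_i f_i dx_i, the exterior derivative is
  d(omega) = sum_{i < j} (∂f_j/∂x_i - ∂f_i/∂x_j) dx_i ∧ dx_j.
  coefficient of dx ∧ dy: ∂f_2/∂x - ∂f_1/∂y = ∂(-2*x*y)/∂x - ∂(-3*y^2)/∂y = 4*y
  coefficient of dx ∧ dz: ∂f_3/∂x - ∂f_1/∂z = ∂(3*z*(-x - y))/∂x - ∂(-3*y^2)/∂z = -3*z
  coefficient of dy ∧ dz: ∂f_3/∂y - ∂f_2/∂z = ∂(3*z*(-x - y))/∂y - ∂(-2*x*y)/∂z = -3*z
Assembling: d(omega) = (4*y) dx ∧ dy + (-3*z) dx ∧ dz + (-3*z) dy ∧ dz.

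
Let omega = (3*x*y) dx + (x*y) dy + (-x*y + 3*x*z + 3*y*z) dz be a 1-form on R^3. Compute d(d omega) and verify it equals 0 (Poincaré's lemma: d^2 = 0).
d(d omega) = 0

Step 1: d omega = sum_{i<j} (∂f_j/∂x_i - ∂f_i/∂x_j) dx_i ∧ dx_j:
  coeff of dx ∧ dy: -3*x + y
  coeff of dx ∧ dz: -y + 3*z
  coeff of dy ∧ dz: -x + 3*z
Step 2: Apply d again to each 2-form coefficient. The only possible 3-form in R^3 is dx ∧ dy ∧ dz, with coefficient
  ∂(coeff of dy∧dz)/∂x - ∂(coeff of dx∧dz)/∂y + ∂(coeff of dx∧dy)/∂z
  = ∂/∂x (-x + 3*z) - ∂/∂y (-y + 3*z) + ∂/∂z (-3*x + y).
Each of these terms simplifies to sums of mixed partials that cancel in pairs. The result is 0 (by equality of mixed partials for smooth functions — Schwarz / Clairaut).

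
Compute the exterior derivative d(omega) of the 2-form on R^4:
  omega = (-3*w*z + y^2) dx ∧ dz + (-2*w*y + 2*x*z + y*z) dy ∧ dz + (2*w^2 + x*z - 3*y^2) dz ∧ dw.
d(omega) = (-2*y + 2*z) dx ∧ dy ∧ dz + (-2*z) dx ∧ dz ∧ dw + (-8*y) dy ∧ dz ∧ dw

For a 2-form omega = sum_{i<j} g_{ij} dx_i ∧ dx_j, the exterior derivative is
  d(omega) = sum_{i<j} d(g_{ij}) ∧ dx_i ∧ dx_j = sum_{i<j, k} (∂g_{ij}/∂x_k) dx_k ∧ dx_i ∧ dx_j.
Expand each term, using dx_k ∧ dx_i ∧ dx_j = sgn(permutation) dx_{(a)} ∧ dx_{(b)} ∧ dx_{(c)} with (a < b < c) sorted:
  d(-3*w*z + y^2) includes (∂/∂y)(-3*w*z + y^2) dy = (2*y) dy, which multiplied by dx ∧ dz gives (-2*y) dx ∧ dy ∧ dz
  d(-3*w*z + y^2) includes (∂/∂w)(-3*w*z + y^2) dw = (-3*z) dw, which multiplied by dx ∧ dz gives (-3*z) dx ∧ dz ∧ dw
  d(-2*w*y + 2*x*z + y*z) includes (∂/∂x)(-2*w*y + 2*x*z + y*z) dx = (2*z) dx, which multiplied by dy ∧ dz gives (2*z) dx ∧ dy ∧ dz
  d(-2*w*y + 2*x*z + y*z) includes (∂/∂w)(-2*w*y + 2*x*z + y*z) dw = (-2*y) dw, which multiplied by dy ∧ dz gives (-2*y) dy ∧ dz ∧ dw
  d(2*w^2 + x*z - 3*y^2) includes (∂/∂x)(2*w^2 + x*z - 3*y^2) dx = (z) dx, which multiplied by dz ∧ dw gives (z) dx ∧ dz ∧ dw
  d(2*w^2 + x*z - 3*y^2) includes (∂/∂y)(2*w^2 + x*z - 3*y^2) dy = (-6*y) dy, which multiplied by dz ∧ dw gives (-6*y) dy ∧ dz ∧ dw
Collecting like 3-forms: d(omega) = (-2*y + 2*z) dx ∧ dy ∧ dz + (-2*z) dx ∧ dz ∧ dw + (-8*y) dy ∧ dz ∧ dw.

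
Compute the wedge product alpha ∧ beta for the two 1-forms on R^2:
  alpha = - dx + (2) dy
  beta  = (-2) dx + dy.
alpha ∧ beta = (3) dx ∧ dy

Distribute the wedge, using dx_i ∧ dx_j = -dx_j ∧ dx_i and dx_i ∧ dx_i = 0. For each pair (i, j) with i < j, the coefficient of dx_i ∧ dx_j in alpha ∧ beta is (alpha_i * beta_j - alpha_j * beta_i). Collecting: alpha ∧ beta = (3) dx ∧ dy.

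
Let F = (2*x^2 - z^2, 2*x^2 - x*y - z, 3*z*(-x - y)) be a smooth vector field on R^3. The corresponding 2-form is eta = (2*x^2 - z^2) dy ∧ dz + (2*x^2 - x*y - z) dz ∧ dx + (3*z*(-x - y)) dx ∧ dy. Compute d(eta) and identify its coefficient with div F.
d(eta) = (-3*y) dx ∧ dy ∧ dz; div F = -3*y

For a 2-form in R^3 of the form above, applying d gives a 3-form with coefficient ∂P/∂x + ∂Q/∂y + ∂R/∂z:
  ∂P/∂x = 4*x
  ∂Q/∂y = -x
  ∂R/∂z = -3*x - 3*y
Sum = -3*y, which is exactly div F.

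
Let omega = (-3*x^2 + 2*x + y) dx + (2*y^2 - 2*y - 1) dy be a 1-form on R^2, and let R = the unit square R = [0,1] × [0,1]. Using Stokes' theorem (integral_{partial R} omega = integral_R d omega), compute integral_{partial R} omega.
integral_(partial R) omega = -1

Stokes: integral_partial_R omega = integral_R d omega with d omega = (∂Q/∂x - ∂P/∂y) dx ∧ dy.
  ∂Q/∂x = 0
  ∂P/∂y = 1
  integrand = ∂Q/∂x - ∂P/∂y = -1.
Integrating over R: integral_0^1 integral_0^1 (-1) dx dy = -1.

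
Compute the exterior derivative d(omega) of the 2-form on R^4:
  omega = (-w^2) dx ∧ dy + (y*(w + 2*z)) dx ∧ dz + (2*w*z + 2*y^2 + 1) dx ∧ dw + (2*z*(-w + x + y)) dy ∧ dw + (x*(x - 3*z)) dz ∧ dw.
d(omega) = (-2*w - 4*y + 2*z) dx ∧ dy ∧ dw + (-w - 2*z) dx ∧ dy ∧ dz + (-2*w + 2*x + y - 3*z) dx ∧ dz ∧ dw + (2*w - 2*x - 2*y) dy ∧ dz ∧ dw

For a 2-form omega = sum_{i<j} g_{ij} dx_i ∧ dx_j, the exterior derivative is
  d(omega) = sum_{i<j} d(g_{ij}) ∧ dx_i ∧ dx_j = sum_{i<j, k} (∂g_{ij}/∂x_k) dx_k ∧ dx_i ∧ dx_j.
Expand each term, using dx_k ∧ dx_i ∧ dx_j = sgn(permutation) dx_{(a)} ∧ dx_{(b)} ∧ dx_{(c)} with (a < b < c) sorted:
  d(-w^2) includes (∂/∂w)(-w^2) dw = (-2*w) dw, which multiplied by dx ∧ dy gives (-2*w) dx ∧ dy ∧ dw
  d(y*(w + 2*z)) includes (∂/∂y)(y*(w + 2*z)) dy = (w + 2*z) dy, which multiplied by dx ∧ dz gives (-w - 2*z) dx ∧ dy ∧ dz
  d(y*(w + 2*z)) includes (∂/∂w)(y*(w + 2*z)) dw = (y) dw, which multiplied by dx ∧ dz gives (y) dx ∧ dz ∧ dw
  d(2*w*z + 2*y^2 + 1) includes (∂/∂y)(2*w*z + 2*y^2 + 1) dy = (4*y) dy, which multiplied by dx ∧ dw gives (-4*y) dx ∧ dy ∧ dw
  d(2*w*z + 2*y^2 + 1) includes (∂/∂z)(2*w*z + 2*y^2 + 1) dz = (2*w) dz, which multiplied by dx ∧ dw gives (-2*w) dx ∧ dz ∧ dw
  d(2*z*(-w + x + y)) includes (∂/∂x)(2*z*(-w + x + y)) dx = (2*z) dx, which multiplied by dy ∧ dw gives (2*z) dx ∧ dy ∧ dw
  d(2*z*(-w + x + y)) includes (∂/∂z)(2*z*(-w + x + y)) dz = (-2*w + 2*x + 2*y) dz, which multiplied by dy ∧ dw gives (2*w - 2*x - 2*y) dy ∧ dz ∧ dw
  d(x*(x - 3*z)) includes (∂/∂x)(x*(x - 3*z)) dx = (2*x - 3*z) dx, which multiplied by dz ∧ dw gives (2*x - 3*z) dx ∧ dz ∧ dw
Collecting like 3-forms: d(omega) = (-2*w - 4*y + 2*z) dx ∧ dy ∧ dw + (-w - 2*z) dx ∧ dy ∧ dz + (-2*w + 2*x + y - 3*z) dx ∧ dz ∧ dw + (2*w - 2*x - 2*y) dy ∧ dz ∧ dw.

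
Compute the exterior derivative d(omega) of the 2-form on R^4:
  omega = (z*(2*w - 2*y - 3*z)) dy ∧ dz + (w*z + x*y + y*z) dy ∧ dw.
d(omega) = (-w - y + 2*z) dy ∧ dz ∧ dw + (y) dx ∧ dy ∧ dw

For a 2-form omega = sum_{i<j} g_{ij} dx_i ∧ dx_j, the exterior derivative is
  d(omega) = sum_{i<j} d(g_{ij}) ∧ dx_i ∧ dx_j = sum_{i<j, k} (∂g_{ij}/∂x_k) dx_k ∧ dx_i ∧ dx_j.
Expand each term, using dx_k ∧ dx_i ∧ dx_j = sgn(permutation) dx_{(a)} ∧ dx_{(b)} ∧ dx_{(c)} with (a < b < c) sorted:
  d(z*(2*w - 2*y - 3*z)) includes (∂/∂w)(z*(2*w - 2*y - 3*z)) dw = (2*z) dw, which multiplied by dy ∧ dz gives (2*z) dy ∧ dz ∧ dw
  d(w*z + x*y + y*z) includes (∂/∂x)(w*z + x*y + y*z) dx = (y) dx, which multiplied by dy ∧ dw gives (y) dx ∧ dy ∧ dw
  d(w*z + x*y + y*z) includes (∂/∂z)(w*z + x*y + y*z) dz = (w + y) dz, which multiplied by dy ∧ dw gives (-w - y) dy ∧ dz ∧ dw
Collecting like 3-forms: d(omega) = (-w - y + 2*z) dy ∧ dz ∧ dw + (y) dx ∧ dy ∧ dw.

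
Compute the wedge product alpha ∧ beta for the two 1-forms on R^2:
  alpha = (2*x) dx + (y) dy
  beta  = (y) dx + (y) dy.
alpha ∧ beta = (y*(2*x - y)) dx ∧ dy

Distribute the wedge, using dx_i ∧ dx_j = -dx_j ∧ dx_i and dx_i ∧ dx_i = 0. For each pair (i, j) with i < j, the coefficient of dx_i ∧ dx_j in alpha ∧ beta is (alpha_i * beta_j - alpha_j * beta_i). Collecting: alpha ∧ beta = (y*(2*x - y)) dx ∧ dy.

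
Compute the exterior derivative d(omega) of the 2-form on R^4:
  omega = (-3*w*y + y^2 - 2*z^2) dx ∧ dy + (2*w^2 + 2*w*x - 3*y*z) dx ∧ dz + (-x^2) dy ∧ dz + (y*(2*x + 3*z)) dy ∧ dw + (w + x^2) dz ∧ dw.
d(omega) = (-2*x - z) dx ∧ dy ∧ dz + (-y) dx ∧ dy ∧ dw + (4*w + 4*x) dx ∧ dz ∧ dw + (-3*y) dy ∧ dz ∧ dw

For a 2-form omega = sum_{i<j} g_{ij} dx_i ∧ dx_j, the exterior derivative is
  d(omega) = sum_{i<j} d(g_{ij}) ∧ dx_i ∧ dx_j = sum_{i<j, k} (∂g_{ij}/∂x_k) dx_k ∧ dx_i ∧ dx_j.
Expand each term, using dx_k ∧ dx_i ∧ dx_j = sgn(permutation) dx_{(a)} ∧ dx_{(b)} ∧ dx_{(c)} with (a < b < c) sorted:
  d(-3*w*y + y^2 - 2*z^2) includes (∂/∂z)(-3*w*y + y^2 - 2*z^2) dz = (-4*z) dz, which multiplied by dx ∧ dy gives (-4*z) dx ∧ dy ∧ dz
  d(-3*w*y + y^2 - 2*z^2) includes (∂/∂w)(-3*w*y + y^2 - 2*z^2) dw = (-3*y) dw, which multiplied by dx ∧ dy gives (-3*y) dx ∧ dy ∧ dw
  d(2*w^2 + 2*w*x - 3*y*z) includes (∂/∂y)(2*w^2 + 2*w*x - 3*y*z) dy = (-3*z) dy, which multiplied by dx ∧ dz gives (3*z) dx ∧ dy ∧ dz
  d(2*w^2 + 2*w*x - 3*y*z) includes (∂/∂w)(2*w^2 + 2*w*x - 3*y*z) dw = (4*w + 2*x) dw, which multiplied by dx ∧ dz gives (4*w + 2*x) dx ∧ dz ∧ dw
  d(-x^2) includes (∂/∂x)(-x^2) dx = (-2*x) dx, which multiplied by dy ∧ dz gives (-2*x) dx ∧ dy ∧ dz
  d(y*(2*x + 3*z)) includes (∂/∂x)(y*(2*x + 3*z)) dx = (2*y) dx, which multiplied by dy ∧ dw gives (2*y) dx ∧ dy ∧ dw
  d(y*(2*x + 3*z)) includes (∂/∂z)(y*(2*x + 3*z)) dz = (3*y) dz, which multiplied by dy ∧ dw gives (-3*y) dy ∧ dz ∧ dw
  d(w + x^2) includes (∂/∂x)(w + x^2) dx = (2*x) dx, which multiplied by dz ∧ dw gives (2*x) dx ∧ dz ∧ dw
Collecting like 3-forms: d(omega) = (-2*x - z) dx ∧ dy ∧ dz + (-y) dx ∧ dy ∧ dw + (4*w + 4*x) dx ∧ dz ∧ dw + (-3*y) dy ∧ dz ∧ dw.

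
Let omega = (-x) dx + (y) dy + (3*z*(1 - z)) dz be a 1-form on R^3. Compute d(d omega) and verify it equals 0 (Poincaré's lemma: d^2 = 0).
d(d omega) = 0

Step 1: d omega = sum_{i<j} (∂f_j/∂x_i - ∂f_i/∂x_j) dx_i ∧ dx_j:
  coeff of dx ∧ dy: 0
  coeff of dx ∧ dz: 0
  coeff of dy ∧ dz: 0
Step 2: Apply d again to each 2-form coefficient. The only possible 3-form in R^3 is dx ∧ dy ∧ dz, with coefficient
  ∂(coeff of dy∧dz)/∂x - ∂(coeff of dx∧dz)/∂y + ∂(coeff of dx∧dy)/∂z
  = ∂/∂x (0) - ∂/∂y (0) + ∂/∂z (0).
Each of these terms simplifies to sums of mixed partials that cancel in pairs. The result is 0 (by equality of mixed partials for smooth functions — Schwarz / Clairaut).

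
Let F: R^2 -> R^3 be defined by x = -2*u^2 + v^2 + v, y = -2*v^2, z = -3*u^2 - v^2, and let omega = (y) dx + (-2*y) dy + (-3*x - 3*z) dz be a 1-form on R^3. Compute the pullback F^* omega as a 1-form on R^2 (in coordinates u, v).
F^* omega = (2*u*(-45*u^2 + 4*v^2 + 9*v)) du + (2*v*(-15*u^2 - 10*v^2 + 2*v)) dv

Using F^*(f dg) = (f ∘ F) d(g ∘ F), substitute each coordinate x_i by F_i(u, v) in f_i, and replace dx_i by d F_i = (∂F_i/∂u) du + (∂F_i/∂v) dv.
  For the x component: f_1(F) = -2*v^2; d F_1 = (-4*u) du + (2*v + 1) dv
  For the y component: f_2(F) = 4*v^2; d F_2 = (0) du + (-4*v) dv
  For the z component: f_3(F) = 15*u^2 - 3*v; d F_3 = (-6*u) du + (-2*v) dv
Combining and collecting du, dv coefficients:
  coeff of du: 2*u*(-45*u^2 + 4*v^2 + 9*v)
  coeff of dv: 2*v*(-15*u^2 - 10*v^2 + 2*v)
F^* omega = (2*u*(-45*u^2 + 4*v^2 + 9*v)) du + (2*v*(-15*u^2 - 10*v^2 + 2*v)) dv.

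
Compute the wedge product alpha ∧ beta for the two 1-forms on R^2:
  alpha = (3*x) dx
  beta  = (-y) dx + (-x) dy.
alpha ∧ beta = (-3*x^2) dx ∧ dy

Distribute the wedge, using dx_i ∧ dx_j = -dx_j ∧ dx_i and dx_i ∧ dx_i = 0. For each pair (i, j) with i < j, the coefficient of dx_i ∧ dx_j in alpha ∧ beta is (alpha_i * beta_j - alpha_j * beta_i). Collecting: alpha ∧ beta = (-3*x^2) dx ∧ dy.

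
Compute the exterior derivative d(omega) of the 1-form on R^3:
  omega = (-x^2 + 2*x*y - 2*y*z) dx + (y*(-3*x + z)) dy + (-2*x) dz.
d(omega) = (-2*x - 3*y + 2*z) dx ∧ dy + (2*y - 2) dx ∧ dz + (-y) dy ∧ dz

For a 1-form omega = sum_i f_i dx_i, the exterior derivative is
  d(omega) = sum_{i < j} (∂f_j/∂x_i - ∂f_i/∂x_j) dx_i ∧ dx_j.
  coefficient of dx ∧ dy: ∂f_2/∂x - ∂f_1/∂y = ∂(y*(-3*x + z))/∂x - ∂(-x^2 + 2*x*y - 2*y*z)/∂y = -2*x - 3*y + 2*z
  coefficient of dx ∧ dz: ∂f_3/∂x - ∂f_1/∂z = ∂(-2*x)/∂x - ∂(-x^2 + 2*x*y - 2*y*z)/∂z = 2*y - 2
  coefficient of dy ∧ dz: ∂f_3/∂y - ∂f_2/∂z = ∂(-2*x)/∂y - ∂(y*(-3*x + z))/∂z = -y
Assembling: d(omega) = (-2*x - 3*y + 2*z) dx ∧ dy + (2*y - 2) dx ∧ dz + (-y) dy ∧ dz.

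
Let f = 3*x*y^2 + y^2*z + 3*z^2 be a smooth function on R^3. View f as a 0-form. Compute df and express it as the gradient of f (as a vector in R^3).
df = (3*y^2) dx + (2*y*(3*x + z)) dy + (y^2 + 6*z) dz; grad f = (3*y^2, 2*y*(3*x + z), y^2 + 6*z)

For a 0-form f, d f = (∂f/∂x) dx + (∂f/∂y) dy + (∂f/∂z) dz. The components of the vector representation are exactly the entries of grad f in Cartesian coordinates:
  ∂f/∂x = 3*y^2
  ∂f/∂y = 2*y*(3*x + z)
  ∂f/∂z = y^2 + 6*z.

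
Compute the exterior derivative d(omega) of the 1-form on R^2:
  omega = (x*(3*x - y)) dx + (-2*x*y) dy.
d(omega) = (x - 2*y) dx ∧ dy

For a 1-form omega = sum_i f_i dx_i, the exterior derivative is
  d(omega) = sum_{i < j} (∂f_j/∂x_i - ∂f_i/∂x_j) dx_i ∧ dx_j.
  coefficient of dx ∧ dy: ∂f_2/∂x - ∂f_1/∂y = ∂(-2*x*y)/∂x - ∂(x*(3*x - y))/∂y = x - 2*y
Assembling: d(omega) = (x - 2*y) dx ∧ dy.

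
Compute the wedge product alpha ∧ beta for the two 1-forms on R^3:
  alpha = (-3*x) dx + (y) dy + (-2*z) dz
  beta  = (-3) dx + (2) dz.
alpha ∧ beta = (-6*x - 6*z) dx ∧ dz + (3*y) dx ∧ dy + (2*y) dy ∧ dz

Distribute the wedge, using dx_i ∧ dx_j = -dx_j ∧ dx_i and dx_i ∧ dx_i = 0. For each pair (i, j) with i < j, the coefficient of dx_i ∧ dx_j in alpha ∧ beta is (alpha_i * beta_j - alpha_j * beta_i). Collecting: alpha ∧ beta = (-6*x - 6*z) dx ∧ dz + (3*y) dx ∧ dy + (2*y) dy ∧ dz.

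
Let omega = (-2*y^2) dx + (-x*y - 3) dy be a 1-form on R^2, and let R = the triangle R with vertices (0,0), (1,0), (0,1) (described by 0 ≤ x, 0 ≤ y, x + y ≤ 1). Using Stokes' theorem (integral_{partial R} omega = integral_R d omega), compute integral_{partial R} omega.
integral_(partial R) omega = 1/2

Stokes: integral_partial_R omega = integral_R d omega with d omega = (∂Q/∂x - ∂P/∂y) dx ∧ dy.
  ∂Q/∂x = -y
  ∂P/∂y = -4*y
  integrand = ∂Q/∂x - ∂P/∂y = 3*y.
Integrating over R: integral_0^1 integral_0^{1-x} (3*y) dy dx = 1/2.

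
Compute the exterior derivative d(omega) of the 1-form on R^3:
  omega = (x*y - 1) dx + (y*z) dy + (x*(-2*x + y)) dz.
d(omega) = (-x) dx ∧ dy + (-4*x + y) dx ∧ dz + (x - y) dy ∧ dz

For a 1-form omega = sum_i f_i dx_i, the exterior derivative is
  d(omega) = sum_{i < j} (∂f_j/∂x_i - ∂f_i/∂x_j) dx_i ∧ dx_j.
  coefficient of dx ∧ dy: ∂f_2/∂x - ∂f_1/∂y = ∂(y*z)/∂x - ∂(x*y - 1)/∂y = -x
  coefficient of dx ∧ dz: ∂f_3/∂x - ∂f_1/∂z = ∂(x*(-2*x + y))/∂x - ∂(x*y - 1)/∂z = -4*x + y
  coefficient of dy ∧ dz: ∂f_3/∂y - ∂f_2/∂z = ∂(x*(-2*x + y))/∂y - ∂(y*z)/∂z = x - y
Assembling: d(omega) = (-x) dx ∧ dy + (-4*x + y) dx ∧ dz + (x - y) dy ∧ dz.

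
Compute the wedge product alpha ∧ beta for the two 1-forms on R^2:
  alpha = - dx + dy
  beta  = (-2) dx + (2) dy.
alpha ∧ beta = 0

Distribute the wedge, using dx_i ∧ dx_j = -dx_j ∧ dx_i and dx_i ∧ dx_i = 0. For each pair (i, j) with i < j, the coefficient of dx_i ∧ dx_j in alpha ∧ beta is (alpha_i * beta_j - alpha_j * beta_i). Collecting: alpha ∧ beta = 0.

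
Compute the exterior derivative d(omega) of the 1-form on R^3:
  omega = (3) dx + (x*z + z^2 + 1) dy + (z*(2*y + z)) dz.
d(omega) = (z) dx ∧ dy + (-x) dy ∧ dz

For a 1-form omega = sum_i f_i dx_i, the exterior derivative is
  d(omega) = sum_{i < j} (∂f_j/∂x_i - ∂f_i/∂x_j) dx_i ∧ dx_j.
  coefficient of dx ∧ dy: ∂f_2/∂x - ∂f_1/∂y = ∂(x*z + z^2 + 1)/∂x - ∂(3)/∂y = z
  coefficient of dy ∧ dz: ∂f_3/∂y - ∂f_2/∂z = ∂(z*(2*y + z))/∂y - ∂(x*z + z^2 + 1)/∂z = -x
Assembling: d(omega) = (z) dx ∧ dy + (-x) dy ∧ dz.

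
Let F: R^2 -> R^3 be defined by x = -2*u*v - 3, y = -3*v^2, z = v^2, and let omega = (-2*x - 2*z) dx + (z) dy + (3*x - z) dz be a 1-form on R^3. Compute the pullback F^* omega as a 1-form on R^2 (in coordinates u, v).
F^* omega = (4*v*(-2*u*v + v^2 - 3)) du + (-8*u^2*v - 8*u*v^2 - 12*u - 8*v^3 - 18*v) dv

Using F^*(f dg) = (f ∘ F) d(g ∘ F), substitute each coordinate x_i by F_i(u, v) in f_i, and replace dx_i by d F_i = (∂F_i/∂u) du + (∂F_i/∂v) dv.
  For the x component: f_1(F) = 4*u*v - 2*v^2 + 6; d F_1 = (-2*v) du + (-2*u) dv
  For the y component: f_2(F) = v^2; d F_2 = (0) du + (-6*v) dv
  For the z component: f_3(F) = -6*u*v - v^2 - 9; d F_3 = (0) du + (2*v) dv
Combining and collecting du, dv coefficients:
  coeff of du: 4*v*(-2*u*v + v^2 - 3)
  coeff of dv: -8*u^2*v - 8*u*v^2 - 12*u - 8*v^3 - 18*v
F^* omega = (4*v*(-2*u*v + v^2 - 3)) du + (-8*u^2*v - 8*u*v^2 - 12*u - 8*v^3 - 18*v) dv.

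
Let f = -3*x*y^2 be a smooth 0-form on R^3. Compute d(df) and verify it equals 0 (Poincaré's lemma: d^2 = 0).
d(df) = 0

Step 1: df = sum_i (∂f/∂x_i) dx_i = (-3*y^2) dx + (-6*x*y) dy + (0) dz.
Step 2: Apply d again. Using the 1-form formula, the coefficient of dx ∧ dy in d(df) is ∂^2 f/∂x ∂y - ∂^2 f/∂y ∂x = (-6*y) - (-6*y) = 0 (equality of mixed partials for smooth f).
Similarly for dx ∧ dz and dy ∧ dz — all coefficients vanish. So d(df) = 0.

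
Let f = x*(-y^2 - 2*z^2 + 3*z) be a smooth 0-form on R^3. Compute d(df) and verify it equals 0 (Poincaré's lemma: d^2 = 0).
d(df) = 0

Step 1: df = sum_i (∂f/∂x_i) dx_i = (-y^2 - 2*z^2 + 3*z) dx + (-2*x*y) dy + (x*(3 - 4*z)) dz.
Step 2: Apply d again. Using the 1-form formula, the coefficient of dx ∧ dy in d(df) is ∂^2 f/∂x ∂y - ∂^2 f/∂y ∂x = (-2*y) - (-2*y) = 0 (equality of mixed partials for smooth f).
Similarly for dx ∧ dz and dy ∧ dz — all coefficients vanish. So d(df) = 0.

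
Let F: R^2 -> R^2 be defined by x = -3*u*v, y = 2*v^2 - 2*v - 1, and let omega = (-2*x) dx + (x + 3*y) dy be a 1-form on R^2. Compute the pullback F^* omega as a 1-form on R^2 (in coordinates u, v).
F^* omega = (-18*u*v^2) du + (-18*u^2*v - 12*u*v^2 + 6*u*v + 24*v^3 - 36*v^2 + 6) dv

Using F^*(f dg) = (f ∘ F) d(g ∘ F), substitute each coordinate x_i by F_i(u, v) in f_i, and replace dx_i by d F_i = (∂F_i/∂u) du + (∂F_i/∂v) dv.
  For the x component: f_1(F) = 6*u*v; d F_1 = (-3*v) du + (-3*u) dv
  For the y component: f_2(F) = -3*u*v + 6*v^2 - 6*v - 3; d F_2 = (0) du + (4*v - 2) dv
Combining and collecting du, dv coefficients:
  coeff of du: -18*u*v^2
  coeff of dv: -18*u^2*v - 12*u*v^2 + 6*u*v + 24*v^3 - 36*v^2 + 6
F^* omega = (-18*u*v^2) du + (-18*u^2*v - 12*u*v^2 + 6*u*v + 24*v^3 - 36*v^2 + 6) dv.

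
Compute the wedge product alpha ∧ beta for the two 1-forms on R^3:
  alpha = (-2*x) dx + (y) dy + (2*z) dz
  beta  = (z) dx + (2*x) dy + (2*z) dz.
alpha ∧ beta = (-4*x^2 - y*z) dx ∧ dy + (-2*z*(2*x + z)) dx ∧ dz + (2*z*(-2*x + y)) dy ∧ dz

Distribute the wedge, using dx_i ∧ dx_j = -dx_j ∧ dx_i and dx_i ∧ dx_i = 0. For each pair (i, j) with i < j, the coefficient of dx_i ∧ dx_j in alpha ∧ beta is (alpha_i * beta_j - alpha_j * beta_i). Collecting: alpha ∧ beta = (-4*x^2 - y*z) dx ∧ dy + (-2*z*(2*x + z)) dx ∧ dz + (2*z*(-2*x + y)) dy ∧ dz.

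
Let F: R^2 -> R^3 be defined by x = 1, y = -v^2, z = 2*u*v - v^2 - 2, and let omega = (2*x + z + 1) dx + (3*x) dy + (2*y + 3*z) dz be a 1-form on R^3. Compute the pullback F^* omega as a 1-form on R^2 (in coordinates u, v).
F^* omega = (2*v*(6*u*v - 5*v^2 - 6)) du + (12*u^2*v - 22*u*v^2 - 12*u + 10*v^3 + 6*v) dv

Using F^*(f dg) = (f ∘ F) d(g ∘ F), substitute each coordinate x_i by F_i(u, v) in f_i, and replace dx_i by d F_i = (∂F_i/∂u) du + (∂F_i/∂v) dv.
  For the x component: f_1(F) = 2*u*v - v^2 + 1; d F_1 = (0) du + (0) dv
  For the y component: f_2(F) = 3; d F_2 = (0) du + (-2*v) dv
  For the z component: f_3(F) = 6*u*v - 5*v^2 - 6; d F_3 = (2*v) du + (2*u - 2*v) dv
Combining and collecting du, dv coefficients:
  coeff of du: 2*v*(6*u*v - 5*v^2 - 6)
  coeff of dv: 12*u^2*v - 22*u*v^2 - 12*u + 10*v^3 + 6*v
F^* omega = (2*v*(6*u*v - 5*v^2 - 6)) du + (12*u^2*v - 22*u*v^2 - 12*u + 10*v^3 + 6*v) dv.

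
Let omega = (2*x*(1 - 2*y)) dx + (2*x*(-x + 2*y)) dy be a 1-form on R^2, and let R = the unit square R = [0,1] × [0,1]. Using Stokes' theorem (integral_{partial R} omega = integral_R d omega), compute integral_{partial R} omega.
integral_(partial R) omega = 2

Stokes: integral_partial_R omega = integral_R d omega with d omega = (∂Q/∂x - ∂P/∂y) dx ∧ dy.
  ∂Q/∂x = -4*x + 4*y
  ∂P/∂y = -4*x
  integrand = ∂Q/∂x - ∂P/∂y = 4*y.
Integrating over R: integral_0^1 integral_0^1 (4*y) dx dy = 2.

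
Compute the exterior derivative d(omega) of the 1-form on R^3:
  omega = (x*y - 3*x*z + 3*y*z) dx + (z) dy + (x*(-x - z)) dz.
d(omega) = (-x - 3*z) dx ∧ dy + (x - 3*y - z) dx ∧ dz + (-1) dy ∧ dz

For a 1-form omega = sum_i f_i dx_i, the exterior derivative is
  d(omega) = sum_{i < j} (∂f_j/∂x_i - ∂f_i/∂x_j) dx_i ∧ dx_j.
  coefficient of dx ∧ dy: ∂f_2/∂x - ∂f_1/∂y = ∂(z)/∂x - ∂(x*y - 3*x*z + 3*y*z)/∂y = -x - 3*z
  coefficient of dx ∧ dz: ∂f_3/∂x - ∂f_1/∂z = ∂(x*(-x - z))/∂x - ∂(x*y - 3*x*z + 3*y*z)/∂z = x - 3*y - z
  coefficient of dy ∧ dz: ∂f_3/∂y - ∂f_2/∂z = ∂(x*(-x - z))/∂y - ∂(z)/∂z = -1
Assembling: d(omega) = (-x - 3*z) dx ∧ dy + (x - 3*y - z) dx ∧ dz + (-1) dy ∧ dz.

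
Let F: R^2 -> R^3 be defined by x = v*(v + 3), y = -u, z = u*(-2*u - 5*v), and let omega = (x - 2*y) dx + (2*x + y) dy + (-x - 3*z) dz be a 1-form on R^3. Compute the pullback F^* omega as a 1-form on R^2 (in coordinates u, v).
F^* omega = (-24*u^3 - 90*u^2*v - 71*u*v^2 + 12*u*v + u + 5*v^3 + 13*v^2 - 6*v) du + (-30*u^3 - 75*u^2*v + 5*u*v^2 + 19*u*v + 6*u + 2*v^3 + 9*v^2 + 9*v) dv

Using F^*(f dg) = (f ∘ F) d(g ∘ F), substitute each coordinate x_i by F_i(u, v) in f_i, and replace dx_i by d F_i = (∂F_i/∂u) du + (∂F_i/∂v) dv.
  For the x component: f_1(F) = 2*u + v^2 + 3*v; d F_1 = (0) du + (2*v + 3) dv
  For the y component: f_2(F) = -u + 2*v^2 + 6*v; d F_2 = (-1) du + (0) dv
  For the z component: f_3(F) = 6*u^2 + 15*u*v - v^2 - 3*v; d F_3 = (-4*u - 5*v) du + (-5*u) dv
Combining and collecting du, dv coefficients:
  coeff of du: -24*u^3 - 90*u^2*v - 71*u*v^2 + 12*u*v + u + 5*v^3 + 13*v^2 - 6*v
  coeff of dv: -30*u^3 - 75*u^2*v + 5*u*v^2 + 19*u*v + 6*u + 2*v^3 + 9*v^2 + 9*v
F^* omega = (-24*u^3 - 90*u^2*v - 71*u*v^2 + 12*u*v + u + 5*v^3 + 13*v^2 - 6*v) du + (-30*u^3 - 75*u^2*v + 5*u*v^2 + 19*u*v + 6*u + 2*v^3 + 9*v^2 + 9*v) dv.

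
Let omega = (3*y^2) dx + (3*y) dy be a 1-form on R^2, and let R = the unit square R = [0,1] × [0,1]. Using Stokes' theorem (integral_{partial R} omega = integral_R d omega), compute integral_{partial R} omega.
integral_(partial R) omega = -3

Stokes: integral_partial_R omega = integral_R d omega with d omega = (∂Q/∂x - ∂P/∂y) dx ∧ dy.
  ∂Q/∂x = 0
  ∂P/∂y = 6*y
  integrand = ∂Q/∂x - ∂P/∂y = -6*y.
Integrating over R: integral_0^1 integral_0^1 (-6*y) dx dy = -3.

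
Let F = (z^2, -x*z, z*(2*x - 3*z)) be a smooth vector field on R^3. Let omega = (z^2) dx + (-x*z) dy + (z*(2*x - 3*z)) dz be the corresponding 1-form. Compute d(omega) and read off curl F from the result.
d(omega) = (x) dy ∧ dz + (0) dz ∧ dx + (-z) dx ∧ dy; curl F = (x, 0, -z)

d omega = sum_{i<j} (∂f_j/∂x_i - ∂f_i/∂x_j) dx_i ∧ dx_j. Under the identification (dy ∧ dz, dz ∧ dx, dx ∧ dy) ↔ (e_x, e_y, e_z), the coefficients are exactly the components of curl F. Compute:
  ∂R/∂y - ∂Q/∂z = (0) - (-x) = x
  ∂P/∂z - ∂R/∂x = (2*z) - (2*z) = 0
  ∂Q/∂x - ∂P/∂y = (-z) - (0) = -z.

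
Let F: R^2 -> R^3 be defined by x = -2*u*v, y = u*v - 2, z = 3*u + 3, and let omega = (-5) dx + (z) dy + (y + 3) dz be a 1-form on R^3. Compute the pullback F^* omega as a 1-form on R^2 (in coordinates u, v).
F^* omega = (6*u*v + 13*v + 3) du + (u*(3*u + 13)) dv

Using F^*(f dg) = (f ∘ F) d(g ∘ F), substitute each coordinate x_i by F_i(u, v) in f_i, and replace dx_i by d F_i = (∂F_i/∂u) du + (∂F_i/∂v) dv.
  For the x component: f_1(F) = -5; d F_1 = (-2*v) du + (-2*u) dv
  For the y component: f_2(F) = 3*u + 3; d F_2 = (v) du + (u) dv
  For the z component: f_3(F) = u*v + 1; d F_3 = (3) du + (0) dv
Combining and collecting du, dv coefficients:
  coeff of du: 6*u*v + 13*v + 3
  coeff of dv: u*(3*u + 13)
F^* omega = (6*u*v + 13*v + 3) du + (u*(3*u + 13)) dv.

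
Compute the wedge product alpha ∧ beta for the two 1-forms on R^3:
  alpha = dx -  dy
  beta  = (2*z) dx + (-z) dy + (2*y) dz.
alpha ∧ beta = (z) dx ∧ dy + (2*y) dx ∧ dz + (-2*y) dy ∧ dz

Distribute the wedge, using dx_i ∧ dx_j = -dx_j ∧ dx_i and dx_i ∧ dx_i = 0. For each pair (i, j) with i < j, the coefficient of dx_i ∧ dx_j in alpha ∧ beta is (alpha_i * beta_j - alpha_j * beta_i). Collecting: alpha ∧ beta = (z) dx ∧ dy + (2*y) dx ∧ dz + (-2*y) dy ∧ dz.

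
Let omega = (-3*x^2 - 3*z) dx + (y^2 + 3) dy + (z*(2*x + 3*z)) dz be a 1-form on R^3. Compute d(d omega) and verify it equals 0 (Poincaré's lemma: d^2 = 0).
d(d omega) = 0

Step 1: d omega = sum_{i<j} (∂f_j/∂x_i - ∂f_i/∂x_j) dx_i ∧ dx_j:
  coeff of dx ∧ dy: 0
  coeff of dx ∧ dz: 2*z + 3
  coeff of dy ∧ dz: 0
Step 2: Apply d again to each 2-form coefficient. The only possible 3-form in R^3 is dx ∧ dy ∧ dz, with coefficient
  ∂(coeff of dy∧dz)/∂x - ∂(coeff of dx∧dz)/∂y + ∂(coeff of dx∧dy)/∂z
  = ∂/∂x (0) - ∂/∂y (2*z + 3) + ∂/∂z (0).
Each of these terms simplifies to sums of mixed partials that cancel in pairs. The result is 0 (by equality of mixed partials for smooth functions — Schwarz / Clairaut).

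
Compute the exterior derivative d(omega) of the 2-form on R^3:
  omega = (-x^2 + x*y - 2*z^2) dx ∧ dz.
d(omega) = (-x) dx ∧ dy ∧ dz

For a 2-form omega = sum_{i<j} g_{ij} dx_i ∧ dx_j, the exterior derivative is
  d(omega) = sum_{i<j} d(g_{ij}) ∧ dx_i ∧ dx_j = sum_{i<j, k} (∂g_{ij}/∂x_k) dx_k ∧ dx_i ∧ dx_j.
Expand each term, using dx_k ∧ dx_i ∧ dx_j = sgn(permutation) dx_{(a)} ∧ dx_{(b)} ∧ dx_{(c)} with (a < b < c) sorted:
  d(-x^2 + x*y - 2*z^2) includes (∂/∂y)(-x^2 + x*y - 2*z^2) dy = (x) dy, which multiplied by dx ∧ dz gives (-x) dx ∧ dy ∧ dz
Collecting like 3-forms: d(omega) = (-x) dx ∧ dy ∧ dz.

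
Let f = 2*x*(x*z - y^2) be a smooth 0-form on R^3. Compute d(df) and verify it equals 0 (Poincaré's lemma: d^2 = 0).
d(df) = 0

Step 1: df = sum_i (∂f/∂x_i) dx_i = (4*x*z - 2*y^2) dx + (-4*x*y) dy + (2*x^2) dz.
Step 2: Apply d again. Using the 1-form formula, the coefficient of dx ∧ dy in d(df) is ∂^2 f/∂x ∂y - ∂^2 f/∂y ∂x = (-4*y) - (-4*y) = 0 (equality of mixed partials for smooth f).
Similarly for dx ∧ dz and dy ∧ dz — all coefficients vanish. So d(df) = 0.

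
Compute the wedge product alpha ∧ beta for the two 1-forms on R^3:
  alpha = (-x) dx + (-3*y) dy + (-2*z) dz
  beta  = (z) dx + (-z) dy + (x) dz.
alpha ∧ beta = (z*(x + 3*y)) dx ∧ dy + (-x^2 + 2*z^2) dx ∧ dz + (-3*x*y - 2*z^2) dy ∧ dz

Distribute the wedge, using dx_i ∧ dx_j = -dx_j ∧ dx_i and dx_i ∧ dx_i = 0. For each pair (i, j) with i < j, the coefficient of dx_i ∧ dx_j in alpha ∧ beta is (alpha_i * beta_j - alpha_j * beta_i). Collecting: alpha ∧ beta = (z*(x + 3*y)) dx ∧ dy + (-x^2 + 2*z^2) dx ∧ dz + (-3*x*y - 2*z^2) dy ∧ dz.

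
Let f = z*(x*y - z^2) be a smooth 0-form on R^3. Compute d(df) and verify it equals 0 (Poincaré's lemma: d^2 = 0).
d(df) = 0

Step 1: df = sum_i (∂f/∂x_i) dx_i = (y*z) dx + (x*z) dy + (x*y - 3*z^2) dz.
Step 2: Apply d again. Using the 1-form formula, the coefficient of dx ∧ dy in d(df) is ∂^2 f/∂x ∂y - ∂^2 f/∂y ∂x = (z) - (z) = 0 (equality of mixed partials for smooth f).
Similarly for dx ∧ dz and dy ∧ dz — all coefficients vanish. So d(df) = 0.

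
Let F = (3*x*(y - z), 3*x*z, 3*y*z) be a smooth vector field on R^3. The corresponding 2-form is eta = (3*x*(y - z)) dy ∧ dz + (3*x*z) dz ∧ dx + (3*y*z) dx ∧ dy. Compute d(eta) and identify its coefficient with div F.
d(eta) = (6*y - 3*z) dx ∧ dy ∧ dz; div F = 6*y - 3*z

For a 2-form in R^3 of the form above, applying d gives a 3-form with coefficient ∂P/∂x + ∂Q/∂y + ∂R/∂z:
  ∂P/∂x = 3*y - 3*z
  ∂Q/∂y = 0
  ∂R/∂z = 3*y
Sum = 6*y - 3*z, which is exactly div F.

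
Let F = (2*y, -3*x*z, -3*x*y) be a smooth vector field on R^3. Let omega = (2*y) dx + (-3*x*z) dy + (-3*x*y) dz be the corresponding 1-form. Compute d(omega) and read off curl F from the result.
d(omega) = (0) dy ∧ dz + (3*y) dz ∧ dx + (-3*z - 2) dx ∧ dy; curl F = (0, 3*y, -3*z - 2)

d omega = sum_{i<j} (∂f_j/∂x_i - ∂f_i/∂x_j) dx_i ∧ dx_j. Under the identification (dy ∧ dz, dz ∧ dx, dx ∧ dy) ↔ (e_x, e_y, e_z), the coefficients are exactly the components of curl F. Compute:
  ∂R/∂y - ∂Q/∂z = (-3*x) - (-3*x) = 0
  ∂P/∂z - ∂R/∂x = (0) - (-3*y) = 3*y
  ∂Q/∂x - ∂P/∂y = (-3*z) - (2) = -3*z - 2.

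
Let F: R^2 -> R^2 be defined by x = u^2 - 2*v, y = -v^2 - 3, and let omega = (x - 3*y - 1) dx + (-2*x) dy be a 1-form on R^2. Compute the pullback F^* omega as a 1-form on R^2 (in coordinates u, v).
F^* omega = (2*u*(u^2 + 3*v^2 - 2*v + 8)) du + (4*u^2*v - 2*u^2 - 14*v^2 + 4*v - 16) dv

Using F^*(f dg) = (f ∘ F) d(g ∘ F), substitute each coordinate x_i by F_i(u, v) in f_i, and replace dx_i by d F_i = (∂F_i/∂u) du + (∂F_i/∂v) dv.
  For the x component: f_1(F) = u^2 + 3*v^2 - 2*v + 8; d F_1 = (2*u) du + (-2) dv
  For the y component: f_2(F) = -2*u^2 + 4*v; d F_2 = (0) du + (-2*v) dv
Combining and collecting du, dv coefficients:
  coeff of du: 2*u*(u^2 + 3*v^2 - 2*v + 8)
  coeff of dv: 4*u^2*v - 2*u^2 - 14*v^2 + 4*v - 16
F^* omega = (2*u*(u^2 + 3*v^2 - 2*v + 8)) du + (4*u^2*v - 2*u^2 - 14*v^2 + 4*v - 16) dv.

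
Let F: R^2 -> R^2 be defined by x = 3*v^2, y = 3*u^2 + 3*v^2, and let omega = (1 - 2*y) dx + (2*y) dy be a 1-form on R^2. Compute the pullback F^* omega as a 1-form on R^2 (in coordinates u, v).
F^* omega = (36*u*(u^2 + v^2)) du + (6*v) dv

Using F^*(f dg) = (f ∘ F) d(g ∘ F), substitute each coordinate x_i by F_i(u, v) in f_i, and replace dx_i by d F_i = (∂F_i/∂u) du + (∂F_i/∂v) dv.
  For the x component: f_1(F) = -6*u^2 - 6*v^2 + 1; d F_1 = (0) du + (6*v) dv
  For the y component: f_2(F) = 6*u^2 + 6*v^2; d F_2 = (6*u) du + (6*v) dv
Combining and collecting du, dv coefficients:
  coeff of du: 36*u*(u^2 + v^2)
  coeff of dv: 6*v
F^* omega = (36*u*(u^2 + v^2)) du + (6*v) dv.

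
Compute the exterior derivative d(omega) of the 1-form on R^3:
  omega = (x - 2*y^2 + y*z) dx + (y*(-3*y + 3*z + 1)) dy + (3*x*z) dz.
d(omega) = (4*y - z) dx ∧ dy + (-y + 3*z) dx ∧ dz + (-3*y) dy ∧ dz

For a 1-form omega = sum_i f_i dx_i, the exterior derivative is
  d(omega) = sum_{i < j} (∂f_j/∂x_i - ∂f_i/∂x_j) dx_i ∧ dx_j.
  coefficient of dx ∧ dy: ∂f_2/∂x - ∂f_1/∂y = ∂(y*(-3*y + 3*z + 1))/∂x - ∂(x - 2*y^2 + y*z)/∂y = 4*y - z
  coefficient of dx ∧ dz: ∂f_3/∂x - ∂f_1/∂z = ∂(3*x*z)/∂x - ∂(x - 2*y^2 + y*z)/∂z = -y + 3*z
  coefficient of dy ∧ dz: ∂f_3/∂y - ∂f_2/∂z = ∂(3*x*z)/∂y - ∂(y*(-3*y + 3*z + 1))/∂z = -3*y
Assembling: d(omega) = (4*y - z) dx ∧ dy + (-y + 3*z) dx ∧ dz + (-3*y) dy ∧ dz.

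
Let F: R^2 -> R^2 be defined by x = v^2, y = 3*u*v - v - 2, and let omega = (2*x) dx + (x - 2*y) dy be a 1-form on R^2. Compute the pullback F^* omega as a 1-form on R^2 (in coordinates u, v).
F^* omega = (3*v*(-6*u*v + v^2 + 2*v + 4)) du + (-18*u^2*v + 3*u*v^2 + 12*u*v + 12*u + 4*v^3 - v^2 - 2*v - 4) dv

Using F^*(f dg) = (f ∘ F) d(g ∘ F), substitute each coordinate x_i by F_i(u, v) in f_i, and replace dx_i by d F_i = (∂F_i/∂u) du + (∂F_i/∂v) dv.
  For the x component: f_1(F) = 2*v^2; d F_1 = (0) du + (2*v) dv
  For the y component: f_2(F) = -6*u*v + v^2 + 2*v + 4; d F_2 = (3*v) du + (3*u - 1) dv
Combining and collecting du, dv coefficients:
  coeff of du: 3*v*(-6*u*v + v^2 + 2*v + 4)
  coeff of dv: -18*u^2*v + 3*u*v^2 + 12*u*v + 12*u + 4*v^3 - v^2 - 2*v - 4
F^* omega = (3*v*(-6*u*v + v^2 + 2*v + 4)) du + (-18*u^2*v + 3*u*v^2 + 12*u*v + 12*u + 4*v^3 - v^2 - 2*v - 4) dv.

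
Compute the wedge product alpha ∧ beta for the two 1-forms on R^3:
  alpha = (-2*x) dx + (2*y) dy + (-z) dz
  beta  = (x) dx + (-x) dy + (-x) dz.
alpha ∧ beta = (2*x*(x - y)) dx ∧ dy + (x*(2*x + z)) dx ∧ dz + (-x*(2*y + z)) dy ∧ dz

Distribute the wedge, using dx_i ∧ dx_j = -dx_j ∧ dx_i and dx_i ∧ dx_i = 0. For each pair (i, j) with i < j, the coefficient of dx_i ∧ dx_j in alpha ∧ beta is (alpha_i * beta_j - alpha_j * beta_i). Collecting: alpha ∧ beta = (2*x*(x - y)) dx ∧ dy + (x*(2*x + z)) dx ∧ dz + (-x*(2*y + z)) dy ∧ dz.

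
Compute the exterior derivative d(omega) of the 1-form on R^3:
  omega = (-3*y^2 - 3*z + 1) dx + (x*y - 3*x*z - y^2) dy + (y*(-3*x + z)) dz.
d(omega) = (7*y - 3*z) dx ∧ dy + (3 - 3*y) dx ∧ dz + (z) dy ∧ dz

For a 1-form omega = sum_i f_i dx_i, the exterior derivative is
  d(omega) = sum_{i < j} (∂f_j/∂x_i - ∂f_i/∂x_j) dx_i ∧ dx_j.
  coefficient of dx ∧ dy: ∂f_2/∂x - ∂f_1/∂y = ∂(x*y - 3*x*z - y^2)/∂x - ∂(-3*y^2 - 3*z + 1)/∂y = 7*y - 3*z
  coefficient of dx ∧ dz: ∂f_3/∂x - ∂f_1/∂z = ∂(y*(-3*x + z))/∂x - ∂(-3*y^2 - 3*z + 1)/∂z = 3 - 3*y
  coefficient of dy ∧ dz: ∂f_3/∂y - ∂f_2/∂z = ∂(y*(-3*x + z))/∂y - ∂(x*y - 3*x*z - y^2)/∂z = z
Assembling: d(omega) = (7*y - 3*z) dx ∧ dy + (3 - 3*y) dx ∧ dz + (z) dy ∧ dz.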